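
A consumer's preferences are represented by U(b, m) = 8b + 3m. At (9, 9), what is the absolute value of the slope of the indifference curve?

MRS = 8/3

MU_b = 8, MU_m = 3, so MRS = 8/3 at every bundle.
At (9, 9): MRS = 8/3.
The indifference curve has slope −8/3 at this bundle.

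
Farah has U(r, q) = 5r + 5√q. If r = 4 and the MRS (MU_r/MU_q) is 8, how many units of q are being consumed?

q = 16

MU_r = 5, MU_q = 5/(2√q).
MRS = 5 ÷ (5/(2√q)).
MRS depends only on q: 2·√q = 8 ⇒ √q = 8/2 = 4 ⇒ q = 16.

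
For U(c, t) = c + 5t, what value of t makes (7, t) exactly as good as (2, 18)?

t = 17

U(2, 18) = 92.
Set U(7, t) = 92 and solve.
7 + 5t = 92 ⇒ 5t = 85 ⇒ t = 17.
Check: U(7, 17) = 92.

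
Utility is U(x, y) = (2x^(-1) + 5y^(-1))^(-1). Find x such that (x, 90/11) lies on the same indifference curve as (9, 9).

x = 12

U depends on (x, y) only through S = 2x^(-1) + 5y^(-1), so equal utility means equal S. At (9, 9): S = 7/9.
With y = 90/11: 5·(90/11)^(-1) = 11/18, so 2x^(-1) = 7/9 − 11/18 = 1/6, i.e. x^(-1) = 1/12.
Hence x = 1/(1/12) = 12.
Check: U(12, 90/11) = 1.2857.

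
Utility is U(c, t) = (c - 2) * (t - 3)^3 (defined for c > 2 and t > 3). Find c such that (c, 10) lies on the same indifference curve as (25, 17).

U(25, 17) = 63112.
Set U(c, 10) = 63112 and solve.
With t = 10: (10 − 3)^3 = 343, so (c − 2) = 63112/343 = 184.
So c = 2 + 184 = 186.
Check: U(186, 10) = 63112.

c = 186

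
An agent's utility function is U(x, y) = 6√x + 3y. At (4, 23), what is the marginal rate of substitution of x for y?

MU_x = 6/(2√x), MU_y = 3.
MRS = 6/(2√x) ÷ 3.
At (4, 23): MRS = 0.5.
That is, one extra unit of x is worth 0.5 units of y at the margin.

MRS = 0.5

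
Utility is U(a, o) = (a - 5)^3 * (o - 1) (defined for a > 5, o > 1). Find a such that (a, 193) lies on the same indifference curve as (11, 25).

a = 8

U(11, 25) = 5184.
Set U(a, 193) = 5184 and solve.
With o = 193: (193 − 1) = 192, so (a − 5)^3 = 5184/192 = 27.
Taking the cube root (with a > 5): a − 5 = 3, so a = 8.
Check: U(8, 193) = 5184.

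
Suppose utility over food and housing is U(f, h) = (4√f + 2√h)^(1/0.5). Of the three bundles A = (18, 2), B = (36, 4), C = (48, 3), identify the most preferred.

Evaluate utility at each bundle:
U(A) = 392.000.
U(B) = 784.000.
U(C) = 972.000.
Highest utility is C, so C ≻ B ≻ A.

Bundle C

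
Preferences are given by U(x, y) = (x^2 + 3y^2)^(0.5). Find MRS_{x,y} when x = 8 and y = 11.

For CES with ρ = 2, MRS = (1/3)·(y/x)^(-1).
At (8, 11): MRS = 8/33.
The indifference curve has slope −8/33 at this bundle.

MRS = 8/33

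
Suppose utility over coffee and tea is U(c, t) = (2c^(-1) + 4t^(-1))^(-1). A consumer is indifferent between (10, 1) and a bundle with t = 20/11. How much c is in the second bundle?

c = 1

U depends on (c, t) only through S = 2c^(-1) + 4t^(-1), so equal utility means equal S. At (10, 1): S = 4.2.
With t = 20/11: 4·(20/11)^(-1) = 2.2, so 2c^(-1) = 4.2 − 2.2 = 2, i.e. c^(-1) = 1.
Hence c = 1/1 = 1.
Check: U(1, 20/11) = 0.2381.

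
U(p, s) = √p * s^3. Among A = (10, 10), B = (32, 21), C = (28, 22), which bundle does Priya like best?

Bundle C

Evaluate utility at each bundle:
U(A) = 3162.278.
U(B) = 52388.127.
U(C) = 56343.920.
Highest utility is C, so C ≻ B ≻ A.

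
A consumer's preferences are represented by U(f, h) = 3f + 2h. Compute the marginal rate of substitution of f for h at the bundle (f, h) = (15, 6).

MU_f = 3, MU_h = 2, so MRS = 3/2 = 1.5 at every bundle.
At (15, 6): MRS = 1.5.
So at (15, 6) the consumer would give up 1.5 units of h for one more unit of f.

MRS = 1.5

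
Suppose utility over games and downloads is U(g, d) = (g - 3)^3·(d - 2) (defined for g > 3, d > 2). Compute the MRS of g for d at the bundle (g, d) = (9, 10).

MU_g = 3·(g−3)^2·(d−2), MU_d = (g−3)^3.
MRS = (3/1)·(d−2)/(g−3).
At (9, 10): MRS = 4.
The indifference curve has slope −4 at this bundle.

MRS = 4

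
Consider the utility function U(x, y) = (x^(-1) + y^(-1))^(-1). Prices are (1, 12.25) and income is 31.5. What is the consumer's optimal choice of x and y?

x* = 7, y* = 2

For CES with ρ = -1, MRS = (y/x)^2.
Tangency: set MRS = p_x/p_y = 1/12.25 = 4/49.
So (y/x)^2 = 4/49; taking the square root, y/x = 2/7, i.e. y = (2/7)·x.
Substitute into the budget 1·x + 12.25·y = 31.5: 4.5·x = 31.5, so x* = 7 and y* = (2/7)·7 = 2.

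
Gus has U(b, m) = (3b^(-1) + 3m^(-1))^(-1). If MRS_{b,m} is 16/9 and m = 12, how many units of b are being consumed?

For CES with ρ = -1, MRS = (m/b)^2.
Setting (12/b)^2 = 16/9 gives 12/b = 4/3 and b = 9.

b = 9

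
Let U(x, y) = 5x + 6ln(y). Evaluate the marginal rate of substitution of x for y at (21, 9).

MRS = 7.5

MU_x = 5, MU_y = 6/y.
MRS = 5 ÷ (6/y).
At (21, 9): MRS = 7.5.
The indifference curve has slope −7.5 at this bundle.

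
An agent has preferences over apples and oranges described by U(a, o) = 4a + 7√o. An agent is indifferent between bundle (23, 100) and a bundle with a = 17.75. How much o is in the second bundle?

U(23, 100) = 162.
Set U(17.75, o) = 162 and solve.
With a = 17.75: 7√o = 162 − 4·17.75 = 91, so √o = 13 and o = 169.
Check: U(17.75, 169) = 162.

o = 169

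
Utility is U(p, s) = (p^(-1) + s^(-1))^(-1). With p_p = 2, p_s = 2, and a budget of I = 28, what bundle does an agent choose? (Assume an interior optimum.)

p* = 7, s* = 7

For CES with ρ = -1, MRS = (s/p)^2.
Tangency: set MRS = p_p/p_s = 2/2 = 1.
So (s/p)^2 = 1; taking the square root, s/p = 1, i.e. s = p.
Substitute into the budget 2·p + 2·s = 28: 4·p = 28, so p* = 7 and s* = 7.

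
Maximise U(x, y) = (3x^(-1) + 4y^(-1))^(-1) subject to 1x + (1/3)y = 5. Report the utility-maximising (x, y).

x* = 3, y* = 6

For CES with ρ = -1, MRS = (3/4)·(y/x)^2.
Tangency: set MRS = p_x/p_y = 1/(1/3) = 3.
So (y/x)^2 = 4; taking the square root, y/x = 2, i.e. y = 2·x.
Substitute into the budget 1·x + (1/3)·y = 5: (5/3)·x = 5, so x* = 3 and y* = 2·3 = 6.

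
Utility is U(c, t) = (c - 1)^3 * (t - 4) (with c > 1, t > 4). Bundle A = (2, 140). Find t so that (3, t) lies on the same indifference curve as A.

U(2, 140) = 136.
Set U(3, t) = 136 and solve.
With c = 3: (3 − 1)^3 = 8, so (t − 4) = 136/8 = 17.
So t = 4 + 17 = 21.
Check: U(3, 21) = 136.

t = 21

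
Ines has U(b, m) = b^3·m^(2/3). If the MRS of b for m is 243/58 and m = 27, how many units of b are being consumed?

b = 29

MU_b = 3·b^2·m^(2/3) and MU_m = 2/3·b^3·m^(-1/3).
MRS = MU_b/MU_m = (4.5)·m/b.
Substitute m = 27: MRS = 121.5/b. Setting 121.5/b = 243/58 gives b = 121.5/(243/58) = 29.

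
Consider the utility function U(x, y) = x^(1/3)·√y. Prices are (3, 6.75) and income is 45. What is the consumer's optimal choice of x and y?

x* = 6, y* = 4

MU_x = 1/3·x^(-2/3)·√y and MU_y = 0.5·x^(1/3)·y^(-0.5).
MRS = MU_x/MU_y = (2/3)·y/x.
Tangency: set MRS = p_x/p_y = 3/6.75 = 4/9.
So (2/3)·y/x = 4/9, i.e. y = (2/3)·x.
Substitute into the budget 3·x + 6.75·y = 45: 7.5·x = 45, so x* = 6.
Then y* = (2/3)·6 = 4.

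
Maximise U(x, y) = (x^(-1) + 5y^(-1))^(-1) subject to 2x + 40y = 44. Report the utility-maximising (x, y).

For CES with ρ = -1, MRS = (1/5)·(y/x)^2.
Tangency: set MRS = p_x/p_y = 2/40 = 0.05.
So (y/x)^2 = 0.25; taking the square root, y/x = 0.5, i.e. y = 0.5·x.
Substitute into the budget 2·x + 40·y = 44: 22·x = 44, so x* = 2 and y* = 0.5·2 = 1.

x* = 2, y* = 1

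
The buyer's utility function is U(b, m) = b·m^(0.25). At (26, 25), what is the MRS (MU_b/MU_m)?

MU_b = m^(0.25) and MU_m = 0.25·b·m^(-0.75).
MRS = MU_b/MU_m = (4)·m/b.
At (26, 25): MRS = 50/13.
That is, one extra unit of b is worth 50/13 units of m at the margin.

MRS = 50/13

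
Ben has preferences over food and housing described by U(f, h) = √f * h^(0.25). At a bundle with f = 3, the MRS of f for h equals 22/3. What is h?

MU_f = 0.5·f^(-0.5)·h^(0.25) and MU_h = 0.25·√f·h^(-0.75).
MRS = MU_f/MU_h = (2)·h/f.
Substitute f = 3: MRS = h/1.5. Setting h/1.5 = 22/3 gives h = (22/3)·1.5 = 11.

h = 11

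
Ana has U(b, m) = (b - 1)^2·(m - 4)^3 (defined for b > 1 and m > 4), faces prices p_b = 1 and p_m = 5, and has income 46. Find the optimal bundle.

b* = 11, m* = 7

MU_b = 2·(b−1)·(m−4)^3, MU_m = 3·(b−1)^2·(m−4)^2.
MRS = (2/3)·(m−4)/(b−1).
Tangency: set MRS = p_b/p_m = 1/5 = 0.2.
So (2/3)·(m − 4)/(b − 1) = 0.2, i.e. (m − 4) = 0.3·(b − 1).
Rewrite the budget in excess-of-subsistence terms: 1·(b − 1) + 5·(m − 4) = 46 − 1·1 − 5·4 = 25.
Substituting, 2.5·(b − 1) = 25, so b − 1 = 10 and b* = 11.
Then m − 4 = 0.3·10 = 3, so m* = 7.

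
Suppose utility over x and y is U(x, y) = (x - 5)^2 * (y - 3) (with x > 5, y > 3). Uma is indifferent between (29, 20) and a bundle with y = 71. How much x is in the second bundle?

x = 17

U(29, 20) = 9792.
Set U(x, 71) = 9792 and solve.
With y = 71: (71 − 3) = 68, so (x − 5)^2 = 9792/68 = 144.
Taking the square root (with x > 5): x − 5 = 12, so x = 17.
Check: U(17, 71) = 9792.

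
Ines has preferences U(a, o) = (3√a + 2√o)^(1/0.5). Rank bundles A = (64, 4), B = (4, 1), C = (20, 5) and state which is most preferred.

Bundle A

Evaluate utility at each bundle:
U(A) = 784.000.
U(B) = 64.000.
U(C) = 320.000.
Highest utility is A, so A ≻ C ≻ B.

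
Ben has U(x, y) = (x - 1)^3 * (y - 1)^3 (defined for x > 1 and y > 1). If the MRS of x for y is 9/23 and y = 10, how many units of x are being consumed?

MU_x = 3·(x−1)^2·(y−1)^3, MU_y = 3·(x−1)^3·(y−1)^2.
MRS = (y−1)/(x−1).
Substitute y = 10: MRS = 9/(x − 1). Setting this equal to 9/23 gives x − 1 = 9/(9/23) = 23, so x = 24.

x = 24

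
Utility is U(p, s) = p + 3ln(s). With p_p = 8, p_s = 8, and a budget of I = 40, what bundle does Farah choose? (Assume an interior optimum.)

MU_p = 1, MU_s = 3/s.
MRS = 1 ÷ (3/s).
Tangency: set MRS = p_p/p_s = 8/8 = 1.
MRS depends only on s: (1/3)·s = 1 ⇒ s* = 1/(1/3) = 3.
From the budget, 8·p = 40 − 8·3 = 16, so p* = 2.

p* = 2, s* = 3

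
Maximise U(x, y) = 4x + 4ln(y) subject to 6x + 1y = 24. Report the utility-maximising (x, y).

x* = 3, y* = 6

MU_x = 4, MU_y = 4/y.
MRS = 4 ÷ (4/y).
Tangency: set MRS = p_x/p_y = 6/1 = 6.
MRS depends only on y: y = 6 ⇒ y* = 6.
From the budget, 6·x = 24 − 1·6 = 18, so x* = 3.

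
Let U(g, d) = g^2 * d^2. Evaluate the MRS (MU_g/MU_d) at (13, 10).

MRS = 10/13

MU_g = 2·g·d^2 and MU_d = 2·g^2·d.
MRS = MU_g/MU_d = d/g.
At (13, 10): MRS = 10/13.
That is, one extra unit of g is worth 10/13 units of d at the margin.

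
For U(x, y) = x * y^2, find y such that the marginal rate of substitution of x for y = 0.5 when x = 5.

y = 5

MU_x = y^2 and MU_y = 2·x·y.
MRS = MU_x/MU_y = (1/2)·y/x.
Substitute x = 5: MRS = y/10. Setting y/10 = 0.5 gives y = 0.5·10 = 5.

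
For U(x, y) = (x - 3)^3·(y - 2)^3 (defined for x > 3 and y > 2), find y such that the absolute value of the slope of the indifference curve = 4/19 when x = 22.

MU_x = 3·(x−3)^2·(y−2)^3, MU_y = 3·(x−3)^3·(y−2)^2.
MRS = (y−2)/(x−3).
Substitute x = 22: MRS = (y − 2)/19. Setting this equal to 4/19 gives y − 2 = (4/19)·19 = 4, so y = 6.

y = 6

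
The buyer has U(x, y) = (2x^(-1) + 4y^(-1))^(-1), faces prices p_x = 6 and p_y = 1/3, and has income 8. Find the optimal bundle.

For CES with ρ = -1, MRS = (2/4)·(y/x)^2.
Tangency: set MRS = p_x/p_y = 6/(1/3) = 18.
So (y/x)^2 = 36; taking the square root, y/x = 6, i.e. y = 6·x.
Substitute into the budget 6·x + (1/3)·y = 8: 8·x = 8, so x* = 1 and y* = 6·1 = 6.

x* = 1, y* = 6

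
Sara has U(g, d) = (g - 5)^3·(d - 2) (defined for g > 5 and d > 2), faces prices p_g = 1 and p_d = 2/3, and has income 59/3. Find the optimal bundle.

g* = 15, d* = 7

MU_g = 3·(g−5)^2·(d−2), MU_d = (g−5)^3.
MRS = (3/1)·(d−2)/(g−5).
Tangency: set MRS = p_g/p_d = 1/(2/3) = 1.5.
So (3/1)·(d − 2)/(g − 5) = 1.5, i.e. (d − 2) = 0.5·(g − 5).
Rewrite the budget in excess-of-subsistence terms: 1·(g − 5) + (2/3)·(d − 2) = 59/3 − 1·5 − (2/3)·2 = 40/3.
Substituting, (4/3)·(g − 5) = 40/3, so g − 5 = 10 and g* = 15.
Then d − 2 = 0.5·10 = 5, so d* = 7.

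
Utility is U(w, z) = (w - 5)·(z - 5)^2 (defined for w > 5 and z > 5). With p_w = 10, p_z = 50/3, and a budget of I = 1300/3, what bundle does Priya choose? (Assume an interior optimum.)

w* = 15, z* = 17

MU_w = (z−5)^2, MU_z = 2·(w−5)·(z−5).
MRS = (1/2)·(z−5)/(w−5).
Tangency: set MRS = p_w/p_z = 10/(50/3) = 0.6.
So (1/2)·(z − 5)/(w − 5) = 0.6, i.e. (z − 5) = 1.2·(w − 5).
Rewrite the budget in excess-of-subsistence terms: 10·(w − 5) + (50/3)·(z − 5) = 1300/3 − 10·5 − (50/3)·5 = 300.
Substituting, 30·(w − 5) = 300, so w − 5 = 10 and w* = 15.
Then z − 5 = 1.2·10 = 12, so z* = 17.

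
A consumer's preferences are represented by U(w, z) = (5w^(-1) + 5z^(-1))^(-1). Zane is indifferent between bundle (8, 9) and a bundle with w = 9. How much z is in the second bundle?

U depends on (w, z) only through S = 5w^(-1) + 5z^(-1), so equal utility means equal S. At (8, 9): S = 85/72.
With w = 9: 5·9^(-1) = 5/9, so 5z^(-1) = 85/72 − 5/9 = 0.625, i.e. z^(-1) = 0.125.
Hence z = 1/0.125 = 8.
Check: U(9, 8) = 0.8471.

z = 8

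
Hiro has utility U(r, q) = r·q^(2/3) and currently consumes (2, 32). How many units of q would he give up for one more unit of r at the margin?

MU_r = q^(2/3) and MU_q = 2/3·r·q^(-1/3).
MRS = MU_r/MU_q = (1.5)·q/r.
At (2, 32): MRS = 24.
So at (2, 32) the consumer would give up 24 units of q for one more unit of r.

MRS = 24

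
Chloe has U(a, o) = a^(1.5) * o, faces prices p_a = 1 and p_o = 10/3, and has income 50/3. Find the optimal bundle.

a* = 10, o* = 2

MU_a = 1.5·√a·o and MU_o = a^(1.5).
MRS = MU_a/MU_o = (1.5)·o/a.
Tangency: set MRS = p_a/p_o = 1/(10/3) = 0.3.
So (1.5)·o/a = 0.3, i.e. o = 0.2·a.
Substitute into the budget 1·a + (10/3)·o = 50/3: (5/3)·a = 50/3, so a* = 10.
Then o* = 0.2·10 = 2.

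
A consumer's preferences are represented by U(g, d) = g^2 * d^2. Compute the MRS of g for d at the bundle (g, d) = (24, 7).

MU_g = 2·g·d^2 and MU_d = 2·g^2·d.
MRS = MU_g/MU_d = d/g.
At (24, 7): MRS = 7/24.
So at (24, 7) the consumer would give up 7/24 units of d for one more unit of g.

MRS = 7/24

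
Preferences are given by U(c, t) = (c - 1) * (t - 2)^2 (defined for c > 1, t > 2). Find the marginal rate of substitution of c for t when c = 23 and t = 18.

MU_c = (t−2)^2, MU_t = 2·(c−1)·(t−2).
MRS = (1/2)·(t−2)/(c−1).
At (23, 18): MRS = 4/11.
So at (23, 18) the consumer would give up 4/11 units of t for one more unit of c.

MRS = 4/11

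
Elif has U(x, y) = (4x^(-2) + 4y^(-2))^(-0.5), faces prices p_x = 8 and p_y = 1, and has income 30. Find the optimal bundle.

For CES with ρ = -2, MRS = (y/x)^3.
Tangency: set MRS = p_x/p_y = 8/1 = 8.
So (y/x)^3 = 8; taking the cube root, y/x = 2, i.e. y = 2·x.
Substitute into the budget 8·x + 1·y = 30: 10·x = 30, so x* = 3 and y* = 2·3 = 6.

x* = 3, y* = 6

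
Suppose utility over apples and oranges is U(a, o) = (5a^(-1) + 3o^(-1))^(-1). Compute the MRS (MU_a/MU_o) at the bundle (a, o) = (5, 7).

MRS = 49/15

For CES with ρ = -1, MRS = (5/3)·(o/a)^2.
At (5, 7): MRS = 49/15.
That is, one extra unit of a is worth 49/15 units of o at the margin.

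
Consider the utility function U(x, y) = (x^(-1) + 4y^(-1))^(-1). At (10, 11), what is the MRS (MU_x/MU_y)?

For CES with ρ = -1, MRS = (1/4)·(y/x)^2.
At (10, 11): MRS = 121/400.
The indifference curve has slope −121/400 at this bundle.

MRS = 121/400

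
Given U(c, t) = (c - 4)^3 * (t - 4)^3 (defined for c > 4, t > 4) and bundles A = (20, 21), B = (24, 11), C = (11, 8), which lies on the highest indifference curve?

Evaluate utility at each bundle:
U(A) = 20123648.
U(B) = 2744000.
U(C) = 21952.
Highest utility is A, so A ≻ B ≻ C.

Bundle A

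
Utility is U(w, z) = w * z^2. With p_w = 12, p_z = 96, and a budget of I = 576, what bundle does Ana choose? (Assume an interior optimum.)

MU_w = z^2 and MU_z = 2·w·z.
MRS = MU_w/MU_z = (1/2)·z/w.
Tangency: set MRS = p_w/p_z = 12/96 = 0.125.
So (1/2)·z/w = 0.125, i.e. z = 0.25·w.
Substitute into the budget 12·w + 96·z = 576: 36·w = 576, so w* = 16.
Then z* = 0.25·16 = 4.

w* = 16, z* = 4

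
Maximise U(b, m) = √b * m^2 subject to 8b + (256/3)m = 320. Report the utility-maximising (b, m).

b* = 8, m* = 3

MU_b = 0.5·b^(-0.5)·m^2 and MU_m = 2·√b·m.
MRS = MU_b/MU_m = (0.25)·m/b.
Tangency: set MRS = p_b/p_m = 8/(256/3) = 3/32.
So (0.25)·m/b = 3/32, i.e. m = 0.375·b.
Substitute into the budget 8·b + (256/3)·m = 320: 40·b = 320, so b* = 8.
Then m* = 0.375·8 = 3.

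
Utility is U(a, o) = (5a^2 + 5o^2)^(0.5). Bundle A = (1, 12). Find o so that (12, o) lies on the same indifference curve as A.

o = 1

U depends on (a, o) only through S = 5a^2 + 5o^2, so equal utility means equal S. At (1, 12): S = 725.
With a = 12: 5·12^2 = 720, so 5o^2 = 725 − 720 = 5, i.e. o^2 = 1.
Hence o = √1 = 1.
Check: U(12, 1) = 26.9258.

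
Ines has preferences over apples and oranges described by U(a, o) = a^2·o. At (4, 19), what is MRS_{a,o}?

MRS = 9.5

MU_a = 2·a·o and MU_o = a^2.
MRS = MU_a/MU_o = (2/1)·o/a.
At (4, 19): MRS = 9.5.
The indifference curve has slope −9.5 at this bundle.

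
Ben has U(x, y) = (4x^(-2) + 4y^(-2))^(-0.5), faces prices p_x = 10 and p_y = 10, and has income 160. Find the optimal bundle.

For CES with ρ = -2, MRS = (y/x)^3.
Tangency: set MRS = p_x/p_y = 10/10 = 1.
So (y/x)^3 = 1; taking the cube root, y/x = 1, i.e. y = x.
Substitute into the budget 10·x + 10·y = 160: 20·x = 160, so x* = 8 and y* = 8.

x* = 8, y* = 8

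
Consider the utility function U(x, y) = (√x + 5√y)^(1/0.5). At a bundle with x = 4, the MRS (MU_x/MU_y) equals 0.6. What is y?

y = 36

For CES with ρ = 0.5, MRS = (1/5)·√(y/x).
Setting (1/5)·√(y/4) = 0.6 gives √(y/4) = 3, so y/4 = 9 and y = 36.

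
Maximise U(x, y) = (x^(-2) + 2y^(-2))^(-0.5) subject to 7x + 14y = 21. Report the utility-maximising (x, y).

For CES with ρ = -2, MRS = (1/2)·(y/x)^3.
Tangency: set MRS = p_x/p_y = 7/14 = 0.5.
So (y/x)^3 = 1; taking the cube root, y/x = 1, i.e. y = x.
Substitute into the budget 7·x + 14·y = 21: 21·x = 21, so x* = 1 and y* = 1.

x* = 1, y* = 1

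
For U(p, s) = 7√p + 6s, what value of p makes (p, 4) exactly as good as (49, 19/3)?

U(49, 19/3) = 87.
Set U(p, 4) = 87 and solve.
With s = 4: 7√p = 87 − 6·4 = 63, so √p = 9 and p = 81.
Check: U(81, 4) = 87.

p = 81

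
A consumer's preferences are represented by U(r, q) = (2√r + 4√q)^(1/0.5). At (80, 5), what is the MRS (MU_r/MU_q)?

MRS = 0.125

For CES with ρ = 0.5, MRS = (2/4)·√(q/r).
At (80, 5): MRS = 0.125.
So at (80, 5) the consumer would give up 0.125 units of q for one more unit of r.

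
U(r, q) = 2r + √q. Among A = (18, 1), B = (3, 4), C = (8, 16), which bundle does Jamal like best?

Bundle A

Evaluate utility at each bundle:
U(A) = 37.000.
U(B) = 8.000.
U(C) = 20.000.
Highest utility is A, so A ≻ C ≻ B.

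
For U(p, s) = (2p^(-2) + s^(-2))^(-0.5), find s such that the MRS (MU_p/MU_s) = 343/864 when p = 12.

For CES with ρ = -2, MRS = (2/1)·(s/p)^3.
Setting (2/1)·(s/12)^3 = 343/864 gives (s/12)^3 = 343/1728, so s/12 = 7/12 and s = 7.

s = 7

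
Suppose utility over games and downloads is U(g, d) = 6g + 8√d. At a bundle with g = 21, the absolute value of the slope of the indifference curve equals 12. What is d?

MU_g = 6, MU_d = 8/(2√d).
MRS = 6 ÷ (8/(2√d)).
MRS depends only on d: 1.5·√d = 12 ⇒ √d = 12/1.5 = 8 ⇒ d = 64.

d = 64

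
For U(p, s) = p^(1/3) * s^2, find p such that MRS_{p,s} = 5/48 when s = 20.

MU_p = 1/3·p^(-2/3)·s^2 and MU_s = 2·p^(1/3)·s.
MRS = MU_p/MU_s = (1/6)·s/p.
Substitute s = 20: MRS = (10/3)/p. Setting (10/3)/p = 5/48 gives p = (10/3)/(5/48) = 32.

p = 32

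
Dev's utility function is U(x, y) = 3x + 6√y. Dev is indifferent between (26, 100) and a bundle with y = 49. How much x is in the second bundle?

x = 32

U(26, 100) = 138.
Set U(x, 49) = 138 and solve.
With y = 49: √49 = 7, so 3x = 138 − 6·7 = 96 and x = 32.
Check: U(32, 49) = 138.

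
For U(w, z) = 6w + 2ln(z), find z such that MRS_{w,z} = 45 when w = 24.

MU_w = 6, MU_z = 2/z.
MRS = 6 ÷ (2/z).
MRS depends only on z: 3·z = 45 ⇒ z = 45/3 = 15.

z = 15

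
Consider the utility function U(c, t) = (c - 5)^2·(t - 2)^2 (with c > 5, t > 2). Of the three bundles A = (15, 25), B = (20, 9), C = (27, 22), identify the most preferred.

Evaluate utility at each bundle:
U(A) = 52900.
U(B) = 11025.
U(C) = 193600.
Highest utility is C, so C ≻ A ≻ B.

Bundle C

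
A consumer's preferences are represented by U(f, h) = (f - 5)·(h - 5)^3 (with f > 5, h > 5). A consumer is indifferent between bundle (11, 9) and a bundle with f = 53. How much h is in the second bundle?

h = 7

U(11, 9) = 384.
Set U(53, h) = 384 and solve.
With f = 53: (53 − 5) = 48, so (h − 5)^3 = 384/48 = 8.
Taking the cube root (with h > 5): h − 5 = 2, so h = 7.
Check: U(53, 7) = 384.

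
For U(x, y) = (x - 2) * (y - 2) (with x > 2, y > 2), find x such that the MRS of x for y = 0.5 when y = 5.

x = 8

MU_x = (y−2), MU_y = (x−2).
MRS = (y−2)/(x−2).
Substitute y = 5: MRS = 3/(x − 2). Setting this equal to 0.5 gives x − 2 = 3/0.5 = 6, so x = 8.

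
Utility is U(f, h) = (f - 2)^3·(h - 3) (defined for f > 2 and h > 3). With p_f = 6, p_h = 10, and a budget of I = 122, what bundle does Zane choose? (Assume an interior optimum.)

f* = 12, h* = 5

MU_f = 3·(f−2)^2·(h−3), MU_h = (f−2)^3.
MRS = (3/1)·(h−3)/(f−2).
Tangency: set MRS = p_f/p_h = 6/10 = 0.6.
So (3/1)·(h − 3)/(f − 2) = 0.6, i.e. (h − 3) = 0.2·(f − 2).
Rewrite the budget in excess-of-subsistence terms: 6·(f − 2) + 10·(h − 3) = 122 − 6·2 − 10·3 = 80.
Substituting, 8·(f − 2) = 80, so f − 2 = 10 and f* = 12.
Then h − 3 = 0.2·10 = 2, so h* = 5.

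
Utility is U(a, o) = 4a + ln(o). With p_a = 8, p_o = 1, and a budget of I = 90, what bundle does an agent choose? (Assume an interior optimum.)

MU_a = 4, MU_o = 1/o.
MRS = 4 ÷ (1/o).
Tangency: set MRS = p_a/p_o = 8/1 = 8.
MRS depends only on o: 4·o = 8 ⇒ o* = 8/4 = 2.
From the budget, 8·a = 90 − 1·2 = 88, so a* = 11.

a* = 11, o* = 2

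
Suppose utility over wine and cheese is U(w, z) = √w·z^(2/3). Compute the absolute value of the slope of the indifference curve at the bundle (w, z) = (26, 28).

MU_w = 0.5·w^(-0.5)·z^(2/3) and MU_z = 2/3·√w·z^(-1/3).
MRS = MU_w/MU_z = (0.75)·z/w.
At (26, 28): MRS = 21/26.
So at (26, 28) the consumer would give up 21/26 units of z for one more unit of w.

MRS = 21/26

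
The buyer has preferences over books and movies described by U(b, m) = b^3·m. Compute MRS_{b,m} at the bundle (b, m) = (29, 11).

MRS = 33/29

MU_b = 3·b^2·m and MU_m = b^3.
MRS = MU_b/MU_m = (3/1)·m/b.
At (29, 11): MRS = 33/29.
So at (29, 11) the consumer would give up 33/29 units of m for one more unit of b.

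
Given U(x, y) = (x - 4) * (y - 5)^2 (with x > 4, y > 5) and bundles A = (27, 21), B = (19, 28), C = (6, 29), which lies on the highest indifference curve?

Evaluate utility at each bundle:
U(A) = 5888.
U(B) = 7935.
U(C) = 1152.
Highest utility is B, so B ≻ A ≻ C.

Bundle B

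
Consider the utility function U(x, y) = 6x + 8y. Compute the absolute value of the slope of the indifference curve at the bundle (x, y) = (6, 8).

MRS = 0.75

MU_x = 6, MU_y = 8, so MRS = 6/8 = 0.75 at every bundle.
At (6, 8): MRS = 0.75.
So at (6, 8) the consumer would give up 0.75 units of y for one more unit of x.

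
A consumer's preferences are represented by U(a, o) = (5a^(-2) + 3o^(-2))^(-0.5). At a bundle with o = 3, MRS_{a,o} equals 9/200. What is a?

For CES with ρ = -2, MRS = (5/3)·(o/a)^3.
Setting (5/3)·(3/a)^3 = 9/200 gives (3/a)^3 = 27/1000, so 3/a = 0.3 and a = 10.

a = 10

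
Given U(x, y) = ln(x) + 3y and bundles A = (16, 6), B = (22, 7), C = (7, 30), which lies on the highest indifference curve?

Bundle C

Evaluate utility at each bundle:
U(A) = 20.773.
U(B) = 24.091.
U(C) = 91.946.
Highest utility is C, so C ≻ B ≻ A.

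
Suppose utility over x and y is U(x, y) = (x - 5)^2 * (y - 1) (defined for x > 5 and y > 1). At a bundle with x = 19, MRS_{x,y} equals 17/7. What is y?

y = 18

MU_x = 2·(x−5)·(y−1), MU_y = (x−5)^2.
MRS = (2/1)·(y−1)/(x−5).
Substitute x = 19: MRS = (y − 1)/7. Setting this equal to 17/7 gives y − 1 = (17/7)·7 = 17, so y = 18.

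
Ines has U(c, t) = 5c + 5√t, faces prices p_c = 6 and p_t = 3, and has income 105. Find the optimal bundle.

c* = 17, t* = 1

MU_c = 5, MU_t = 5/(2√t).
MRS = 5 ÷ (5/(2√t)).
Tangency: set MRS = p_c/p_t = 6/3 = 2.
MRS depends only on t: 2·√t = 2 ⇒ √t = 2/2 = 1 ⇒ t* = 1.
From the budget, 6·c = 105 − 3·1 = 102, so c* = 17.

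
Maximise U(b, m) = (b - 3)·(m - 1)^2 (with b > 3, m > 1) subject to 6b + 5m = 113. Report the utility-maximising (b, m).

b* = 8, m* = 13

MU_b = (m−1)^2, MU_m = 2·(b−3)·(m−1).
MRS = (1/2)·(m−1)/(b−3).
Tangency: set MRS = p_b/p_m = 6/5 = 1.2.
So (1/2)·(m − 1)/(b − 3) = 1.2, i.e. (m − 1) = 2.4·(b − 3).
Rewrite the budget in excess-of-subsistence terms: 6·(b − 3) + 5·(m − 1) = 113 − 6·3 − 5·1 = 90.
Substituting, 18·(b − 3) = 90, so b − 3 = 5 and b* = 8.
Then m − 1 = 2.4·5 = 12, so m* = 13.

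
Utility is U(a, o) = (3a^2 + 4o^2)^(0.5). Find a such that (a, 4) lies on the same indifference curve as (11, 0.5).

U depends on (a, o) only through S = 3a^2 + 4o^2, so equal utility means equal S. At (11, 0.5): S = 364.
With o = 4: 4·4^2 = 64, so 3a^2 = 364 − 64 = 300, i.e. a^2 = 100.
Hence a = √100 = 10.
Check: U(10, 4) = 19.0788.

a = 10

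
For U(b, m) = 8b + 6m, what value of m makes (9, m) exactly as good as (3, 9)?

m = 1

U(3, 9) = 78.
Set U(9, m) = 78 and solve.
8·9 + 6m = 78 ⇒ 6m = 6 ⇒ m = 1.
Check: U(9, 1) = 78.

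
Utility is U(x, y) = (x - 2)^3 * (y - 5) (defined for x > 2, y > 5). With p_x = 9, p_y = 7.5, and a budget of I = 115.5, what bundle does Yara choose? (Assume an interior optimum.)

MU_x = 3·(x−2)^2·(y−5), MU_y = (x−2)^3.
MRS = (3/1)·(y−5)/(x−2).
Tangency: set MRS = p_x/p_y = 9/7.5 = 1.2.
So (3/1)·(y − 5)/(x − 2) = 1.2, i.e. (y − 5) = 0.4·(x − 2).
Rewrite the budget in excess-of-subsistence terms: 9·(x − 2) + 7.5·(y − 5) = 115.5 − 9·2 − 7.5·5 = 60.
Substituting, 12·(x − 2) = 60, so x − 2 = 5 and x* = 7.
Then y − 5 = 0.4·5 = 2, so y* = 7.

x* = 7, y* = 7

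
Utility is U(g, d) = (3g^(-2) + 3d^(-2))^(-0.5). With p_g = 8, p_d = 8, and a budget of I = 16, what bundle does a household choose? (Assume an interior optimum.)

For CES with ρ = -2, MRS = (d/g)^3.
Tangency: set MRS = p_g/p_d = 8/8 = 1.
So (d/g)^3 = 1; taking the cube root, d/g = 1, i.e. d = g.
Substitute into the budget 8·g + 8·d = 16: 16·g = 16, so g* = 1 and d* = 1.

g* = 1, d* = 1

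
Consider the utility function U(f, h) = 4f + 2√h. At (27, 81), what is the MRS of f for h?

MRS = 36

MU_f = 4, MU_h = 2/(2√h).
MRS = 4 ÷ (2/(2√h)).
At (27, 81): MRS = 36.
So at (27, 81) the consumer would give up 36 units of h for one more unit of f.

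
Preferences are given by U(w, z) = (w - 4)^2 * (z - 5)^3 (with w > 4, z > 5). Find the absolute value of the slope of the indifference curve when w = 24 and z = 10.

MU_w = 2·(w−4)·(z−5)^3, MU_z = 3·(w−4)^2·(z−5)^2.
MRS = (2/3)·(z−5)/(w−4).
At (24, 10): MRS = 1/6.
That is, one extra unit of w is worth 1/6 units of z at the margin.

MRS = 1/6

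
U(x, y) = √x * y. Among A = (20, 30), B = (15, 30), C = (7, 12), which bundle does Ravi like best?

Bundle A

Evaluate utility at each bundle:
U(A) = 134.164.
U(B) = 116.190.
U(C) = 31.749.
Highest utility is A, so A ≻ B ≻ C.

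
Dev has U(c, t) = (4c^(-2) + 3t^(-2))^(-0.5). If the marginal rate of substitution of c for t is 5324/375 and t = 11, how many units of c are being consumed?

For CES with ρ = -2, MRS = (4/3)·(t/c)^3.
Setting (4/3)·(11/c)^3 = 5324/375 gives (11/c)^3 = 1331/125, so 11/c = 2.2 and c = 5.

c = 5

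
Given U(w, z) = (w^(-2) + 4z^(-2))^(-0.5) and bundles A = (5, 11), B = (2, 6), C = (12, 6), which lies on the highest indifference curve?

Evaluate utility at each bundle:
U(A) = 3.700.
U(B) = 1.664.
U(C) = 2.910.
Highest utility is A, so A ≻ C ≻ B.

Bundle A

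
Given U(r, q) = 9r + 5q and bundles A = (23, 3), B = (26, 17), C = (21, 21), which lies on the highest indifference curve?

Bundle B

Evaluate utility at each bundle:
U(A) = 222.
U(B) = 319.
U(C) = 294.
Highest utility is B, so B ≻ C ≻ A.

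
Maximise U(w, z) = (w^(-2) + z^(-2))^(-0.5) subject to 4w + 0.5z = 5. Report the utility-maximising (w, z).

w* = 1, z* = 2

For CES with ρ = -2, MRS = (z/w)^3.
Tangency: set MRS = p_w/p_z = 4/0.5 = 8.
So (z/w)^3 = 8; taking the cube root, z/w = 2, i.e. z = 2·w.
Substitute into the budget 4·w + 0.5·z = 5: 5·w = 5, so w* = 1 and z* = 2·1 = 2.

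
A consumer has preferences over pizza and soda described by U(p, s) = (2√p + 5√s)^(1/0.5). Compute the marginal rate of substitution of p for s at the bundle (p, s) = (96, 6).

For CES with ρ = 0.5, MRS = (2/5)·√(s/p).
At (96, 6): MRS = 0.1.
The indifference curve has slope −0.1 at this bundle.

MRS = 0.1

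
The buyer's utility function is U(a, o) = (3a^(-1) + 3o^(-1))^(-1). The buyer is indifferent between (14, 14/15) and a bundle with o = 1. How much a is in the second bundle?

a = 7

U depends on (a, o) only through S = 3a^(-1) + 3o^(-1), so equal utility means equal S. At (14, 14/15): S = 24/7.
With o = 1: 3·1^(-1) = 3, so 3a^(-1) = 24/7 − 3 = 3/7, i.e. a^(-1) = 1/7.
Hence a = 1/(1/7) = 7.
Check: U(7, 1) = 0.2917.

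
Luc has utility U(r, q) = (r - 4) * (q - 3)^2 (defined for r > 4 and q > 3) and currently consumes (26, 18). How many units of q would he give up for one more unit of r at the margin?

MRS = 15/44

MU_r = (q−3)^2, MU_q = 2·(r−4)·(q−3).
MRS = (1/2)·(q−3)/(r−4).
At (26, 18): MRS = 15/44.
That is, one extra unit of r is worth 15/44 units of q at the margin.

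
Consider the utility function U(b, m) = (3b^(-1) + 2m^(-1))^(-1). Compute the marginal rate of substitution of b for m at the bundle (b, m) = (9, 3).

MRS = 1/6

For CES with ρ = -1, MRS = (3/2)·(m/b)^2.
At (9, 3): MRS = 1/6.
So at (9, 3) the consumer would give up 1/6 units of m for one more unit of b.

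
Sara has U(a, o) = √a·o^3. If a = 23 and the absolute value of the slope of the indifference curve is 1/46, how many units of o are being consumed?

MU_a = 0.5·a^(-0.5)·o^3 and MU_o = 3·√a·o^2.
MRS = MU_a/MU_o = (1/6)·o/a.
Substitute a = 23: MRS = o/138. Setting o/138 = 1/46 gives o = (1/46)·138 = 3.

o = 3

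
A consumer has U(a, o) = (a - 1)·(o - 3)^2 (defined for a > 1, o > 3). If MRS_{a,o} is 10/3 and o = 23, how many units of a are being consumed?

MU_a = (o−3)^2, MU_o = 2·(a−1)·(o−3).
MRS = (1/2)·(o−3)/(a−1).
Substitute o = 23: MRS = 10/(a − 1). Setting this equal to 10/3 gives a − 1 = 10/(10/3) = 3, so a = 4.

a = 4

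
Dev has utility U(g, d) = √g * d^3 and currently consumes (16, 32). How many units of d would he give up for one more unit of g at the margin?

MRS = 1/3

MU_g = 0.5·g^(-0.5)·d^3 and MU_d = 3·√g·d^2.
MRS = MU_g/MU_d = (1/6)·d/g.
At (16, 32): MRS = 1/3.
The indifference curve has slope −1/3 at this bundle.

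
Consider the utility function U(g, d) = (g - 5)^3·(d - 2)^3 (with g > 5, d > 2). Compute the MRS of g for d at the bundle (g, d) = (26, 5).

MRS = 1/7

MU_g = 3·(g−5)^2·(d−2)^3, MU_d = 3·(g−5)^3·(d−2)^2.
MRS = (d−2)/(g−5).
At (26, 5): MRS = 1/7.
So at (26, 5) the consumer would give up 1/7 units of d for one more unit of g.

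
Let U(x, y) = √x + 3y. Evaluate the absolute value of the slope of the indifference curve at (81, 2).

MRS = 1/54

MU_x = 1/(2√x), MU_y = 3.
MRS = 1/(2√x) ÷ 3.
At (81, 2): MRS = 1/54.
So at (81, 2) the consumer would give up 1/54 units of y for one more unit of x.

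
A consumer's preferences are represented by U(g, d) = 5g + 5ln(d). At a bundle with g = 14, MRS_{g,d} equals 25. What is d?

d = 25

MU_g = 5, MU_d = 5/d.
MRS = 5 ÷ (5/d).
MRS depends only on d: d = 25 ⇒ d = 25.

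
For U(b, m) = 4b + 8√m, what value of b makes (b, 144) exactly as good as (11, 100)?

b = 7

U(11, 100) = 124.
Set U(b, 144) = 124 and solve.
With m = 144: √144 = 12, so 4b = 124 − 8·12 = 28 and b = 7.
Check: U(7, 144) = 124.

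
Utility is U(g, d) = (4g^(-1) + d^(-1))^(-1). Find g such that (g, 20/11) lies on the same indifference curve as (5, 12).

g = 12

U depends on (g, d) only through S = 4g^(-1) + d^(-1), so equal utility means equal S. At (5, 12): S = 53/60.
With d = 20/11: (20/11)^(-1) = 0.55, so 4g^(-1) = 53/60 − 0.55 = 1/3, i.e. g^(-1) = 1/12.
Hence g = 1/(1/12) = 12.
Check: U(12, 20/11) = 1.1321.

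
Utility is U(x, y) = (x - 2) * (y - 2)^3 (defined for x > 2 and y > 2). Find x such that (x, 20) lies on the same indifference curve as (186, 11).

U(186, 11) = 134136.
Set U(x, 20) = 134136 and solve.
With y = 20: (20 − 2)^3 = 5832, so (x − 2) = 134136/5832 = 23.
So x = 2 + 23 = 25.
Check: U(25, 20) = 134136.

x = 25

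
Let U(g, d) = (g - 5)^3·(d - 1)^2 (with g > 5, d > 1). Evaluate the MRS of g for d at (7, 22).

MRS = 15.75

MU_g = 3·(g−5)^2·(d−1)^2, MU_d = 2·(g−5)^3·(d−1).
MRS = (3/2)·(d−1)/(g−5).
At (7, 22): MRS = 15.75.
So at (7, 22) the consumer would give up 15.75 units of d for one more unit of g.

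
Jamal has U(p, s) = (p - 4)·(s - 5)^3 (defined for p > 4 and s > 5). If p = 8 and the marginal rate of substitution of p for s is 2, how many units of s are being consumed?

s = 29

MU_p = (s−5)^3, MU_s = 3·(p−4)·(s−5)^2.
MRS = (1/3)·(s−5)/(p−4).
Substitute p = 8: MRS = (s − 5)/12. Setting this equal to 2 gives s − 5 = 2·12 = 24, so s = 29.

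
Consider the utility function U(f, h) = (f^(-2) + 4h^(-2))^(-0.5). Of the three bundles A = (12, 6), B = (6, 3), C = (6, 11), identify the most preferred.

Evaluate utility at each bundle:
U(A) = 2.910.
U(B) = 1.455.
U(C) = 4.054.
Highest utility is C, so C ≻ A ≻ B.

Bundle C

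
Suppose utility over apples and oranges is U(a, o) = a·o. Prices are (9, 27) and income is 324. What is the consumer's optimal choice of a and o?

a* = 18, o* = 6

MU_a = o and MU_o = a.
MRS = MU_a/MU_o = o/a.
Tangency: set MRS = p_a/p_o = 9/27 = 1/3.
So o/a = 1/3, i.e. o = (1/3)·a.
Substitute into the budget 9·a + 27·o = 324: 18·a = 324, so a* = 18.
Then o* = (1/3)·18 = 6.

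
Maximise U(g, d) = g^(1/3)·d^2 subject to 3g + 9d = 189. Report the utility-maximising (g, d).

MU_g = 1/3·g^(-2/3)·d^2 and MU_d = 2·g^(1/3)·d.
MRS = MU_g/MU_d = (1/6)·d/g.
Tangency: set MRS = p_g/p_d = 3/9 = 1/3.
So (1/6)·d/g = 1/3, i.e. d = 2·g.
Substitute into the budget 3·g + 9·d = 189: 21·g = 189, so g* = 9.
Then d* = 2·9 = 18.

g* = 9, d* = 18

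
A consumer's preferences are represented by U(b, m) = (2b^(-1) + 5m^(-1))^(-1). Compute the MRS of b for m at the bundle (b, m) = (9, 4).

MRS = 32/405

For CES with ρ = -1, MRS = (2/5)·(m/b)^2.
At (9, 4): MRS = 32/405.
So at (9, 4) the consumer would give up 32/405 units of m for one more unit of b.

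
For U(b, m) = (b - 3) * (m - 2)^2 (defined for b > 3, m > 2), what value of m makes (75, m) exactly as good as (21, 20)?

U(21, 20) = 5832.
Set U(75, m) = 5832 and solve.
With b = 75: (75 − 3) = 72, so (m − 2)^2 = 5832/72 = 81.
Taking the square root (with m > 2): m − 2 = 9, so m = 11.
Check: U(75, 11) = 5832.

m = 11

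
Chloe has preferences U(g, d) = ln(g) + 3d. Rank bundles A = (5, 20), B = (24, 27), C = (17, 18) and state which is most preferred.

Evaluate utility at each bundle:
U(A) = 61.609.
U(B) = 84.178.
U(C) = 56.833.
Highest utility is B, so B ≻ A ≻ C.

Bundle B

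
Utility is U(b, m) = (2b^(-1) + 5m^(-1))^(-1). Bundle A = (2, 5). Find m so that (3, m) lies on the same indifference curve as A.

m = 3.75

U depends on (b, m) only through S = 2b^(-1) + 5m^(-1), so equal utility means equal S. At (2, 5): S = 2.
With b = 3: 2·3^(-1) = 2/3, so 5m^(-1) = 2 − 2/3 = 4/3, i.e. m^(-1) = 4/15.
Hence m = 1/(4/15) = 3.75.
Check: U(3, 3.75) = 0.5.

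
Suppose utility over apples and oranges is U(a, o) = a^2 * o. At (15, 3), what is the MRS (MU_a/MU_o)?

MRS = 0.4

MU_a = 2·a·o and MU_o = a^2.
MRS = MU_a/MU_o = (2/1)·o/a.
At (15, 3): MRS = 0.4.
So at (15, 3) the consumer would give up 0.4 units of o for one more unit of a.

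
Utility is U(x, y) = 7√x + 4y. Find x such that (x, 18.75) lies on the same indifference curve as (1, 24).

x = 16

U(1, 24) = 103.
Set U(x, 18.75) = 103 and solve.
With y = 18.75: 7√x = 103 − 4·18.75 = 28, so √x = 4 and x = 16.
Check: U(16, 18.75) = 103.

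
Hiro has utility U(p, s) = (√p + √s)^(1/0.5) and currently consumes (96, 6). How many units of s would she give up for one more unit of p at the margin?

MRS = 0.25

For CES with ρ = 0.5, MRS = √(s/p).
At (96, 6): MRS = 0.25.
The indifference curve has slope −0.25 at this bundle.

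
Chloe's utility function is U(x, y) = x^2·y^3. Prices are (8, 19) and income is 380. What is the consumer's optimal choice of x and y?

MU_x = 2·x·y^3 and MU_y = 3·x^2·y^2.
MRS = MU_x/MU_y = (2/3)·y/x.
Tangency: set MRS = p_x/p_y = 8/19.
So (2/3)·y/x = 8/19, i.e. y = (12/19)·x.
Substitute into the budget 8·x + 19·y = 380: 20·x = 380, so x* = 19.
Then y* = (12/19)·19 = 12.

x* = 19, y* = 12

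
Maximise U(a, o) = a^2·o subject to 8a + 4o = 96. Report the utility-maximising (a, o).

MU_a = 2·a·o and MU_o = a^2.
MRS = MU_a/MU_o = (2/1)·o/a.
Tangency: set MRS = p_a/p_o = 8/4 = 2.
So (2/1)·o/a = 2, i.e. o = a.
Substitute into the budget 8·a + 4·o = 96: 12·a = 96, so a* = 8.
Then o* = 8.

a* = 8, o* = 8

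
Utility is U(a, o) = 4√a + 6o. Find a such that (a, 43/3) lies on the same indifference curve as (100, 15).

U(100, 15) = 130.
Set U(a, 43/3) = 130 and solve.
With o = 43/3: 4√a = 130 − 6·43/3 = 44, so √a = 11 and a = 121.
Check: U(121, 43/3) = 130.

a = 121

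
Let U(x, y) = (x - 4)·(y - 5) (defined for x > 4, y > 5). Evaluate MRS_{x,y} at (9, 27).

MU_x = (y−5), MU_y = (x−4).
MRS = (y−5)/(x−4).
At (9, 27): MRS = 4.4.
The indifference curve has slope −4.4 at this bundle.

MRS = 4.4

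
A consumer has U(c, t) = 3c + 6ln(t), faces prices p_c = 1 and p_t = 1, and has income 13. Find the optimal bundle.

MU_c = 3, MU_t = 6/t.
MRS = 3 ÷ (6/t).
Tangency: set MRS = p_c/p_t = 1/1 = 1.
MRS depends only on t: 0.5·t = 1 ⇒ t* = 1/0.5 = 2.
From the budget, 1·c = 13 − 1·2 = 11, so c* = 11.

c* = 11, t* = 2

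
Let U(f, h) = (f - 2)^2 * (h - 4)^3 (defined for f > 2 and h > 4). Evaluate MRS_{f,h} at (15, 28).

MRS = 16/13

MU_f = 2·(f−2)·(h−4)^3, MU_h = 3·(f−2)^2·(h−4)^2.
MRS = (2/3)·(h−4)/(f−2).
At (15, 28): MRS = 16/13.
So at (15, 28) the consumer would give up 16/13 units of h for one more unit of f.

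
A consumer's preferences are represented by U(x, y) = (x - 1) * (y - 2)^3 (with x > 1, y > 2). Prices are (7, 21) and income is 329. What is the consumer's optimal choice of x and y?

x* = 11, y* = 12

MU_x = (y−2)^3, MU_y = 3·(x−1)·(y−2)^2.
MRS = (1/3)·(y−2)/(x−1).
Tangency: set MRS = p_x/p_y = 7/21 = 1/3.
So (1/3)·(y − 2)/(x − 1) = 1/3, i.e. (y − 2) = (x − 1).
Rewrite the budget in excess-of-subsistence terms: 7·(x − 1) + 21·(y − 2) = 329 − 7·1 − 21·2 = 280.
Substituting, 28·(x − 1) = 280, so x − 1 = 10 and x* = 11.
Then y − 2 = 10, so y* = 12.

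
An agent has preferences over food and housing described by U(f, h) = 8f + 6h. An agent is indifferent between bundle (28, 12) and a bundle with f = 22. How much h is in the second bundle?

U(28, 12) = 296.
Set U(22, h) = 296 and solve.
8·22 + 6h = 296 ⇒ 6h = 120 ⇒ h = 20.
Check: U(22, 20) = 296.

h = 20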